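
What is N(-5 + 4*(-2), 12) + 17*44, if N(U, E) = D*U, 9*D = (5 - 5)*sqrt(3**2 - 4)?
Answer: 748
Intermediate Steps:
D = 0 (D = ((5 - 5)*sqrt(3**2 - 4))/9 = (0*sqrt(9 - 4))/9 = (0*sqrt(5))/9 = (1/9)*0 = 0)
N(U, E) = 0 (N(U, E) = 0*U = 0)
N(-5 + 4*(-2), 12) + 17*44 = 0 + 17*44 = 0 + 748 = 748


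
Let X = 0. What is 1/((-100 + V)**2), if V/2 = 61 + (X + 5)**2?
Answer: 1/5184 ≈ 0.00019290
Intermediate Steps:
V = 172 (V = 2*(61 + (0 + 5)**2) = 2*(61 + 5**2) = 2*(61 + 25) = 2*86 = 172)
1/((-100 + V)**2) = 1/((-100 + 172)**2) = 1/(72**2) = 1/5184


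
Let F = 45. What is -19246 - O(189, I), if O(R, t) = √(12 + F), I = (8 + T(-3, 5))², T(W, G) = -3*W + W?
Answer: -19246 - √57 ≈ -19254.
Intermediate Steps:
T(W, G) = -2*W
I = 196 (I = (8 - 2*(-3))² = (8 + 6)² = 14² = 196)
O(R, t) = √57 (O(R, t) = √(12 + 45) = √57)
-19246 - O(189, I) = -19246 - √57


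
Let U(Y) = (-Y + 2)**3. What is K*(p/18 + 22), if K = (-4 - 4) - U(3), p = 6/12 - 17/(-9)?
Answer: -50197/324 ≈ -154.93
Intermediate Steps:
p = 43/18 (p = 6*(1/12) - 17*(-1/9) = 1/2 + 17/9 = 43/18 ≈ 2.3889)
U(Y) = (2 - Y)**3
K = -7 (K = (-4 - 4) - (-1)*(-2 + 3)**3 = -8 - (-1)*1**3 = -8 - (-1) = -8 - 1*(-1) = -8 + 1 = -7)
K*(p/18 + 22) = -7*((43/18)/18 + 22) = -7*((43/18)*(1/18) + 22) = -7*(43/324 + 22) = -7*7171/324 = -50197/324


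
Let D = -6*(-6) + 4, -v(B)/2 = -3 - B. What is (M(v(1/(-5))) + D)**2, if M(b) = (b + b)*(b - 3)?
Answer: 2985984/625 ≈ 4777.6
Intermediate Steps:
v(B) = 6 + 2*B (v(B) = -2*(-3 - B) = 6 + 2*B)
M(b) = 2*b*(-3 + b) (M(b) = (2*b)*(-3 + b) = 2*b*(-3 + b))
D = 40 (D = 36 + 4 = 40)
(M(v(1/(-5))) + D)**2 = (2*(6 + 2/(-5))*(-3 + (6 + 2/(-5))) + 40)**2 = (2*(6 + 2*(-1/5))*(-3 + (6 + 2*(-1/5))) + 40)**2 = (2*(6 - 2/5)*(-3 + (6 - 2/5)) + 40)**2 = (2*(28/5)*(-3 + 28/5) + 40)**2 = (2*(28/5)*(13/5) + 40)**2 = (728/25 + 40)**2 = (1728/25)**2 = 2985984/625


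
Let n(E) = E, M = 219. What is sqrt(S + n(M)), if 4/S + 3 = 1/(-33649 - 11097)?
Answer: sqrt(3922377264323)/134239 ≈ 14.754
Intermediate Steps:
S = -178984/134239 (S = 4/(-3 + 1/(-33649 - 11097)) = 4/(-3 + 1/(-44746)) = 4/(-3 - 1/44746) = 4/(-134239/44746) = 4*(-44746/134239) = -178984/134239 ≈ -1.3333)
sqrt(S + n(M)) = sqrt(-178984/134239 + 219) = sqrt(29219357/134239) = sqrt(3922377264323)/134239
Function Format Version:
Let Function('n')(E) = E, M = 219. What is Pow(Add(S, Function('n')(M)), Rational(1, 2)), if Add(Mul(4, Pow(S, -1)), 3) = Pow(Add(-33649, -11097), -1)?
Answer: Mul(Rational(1, 134239), Pow(3922377264323, Rational(1, 2))) ≈ 14.754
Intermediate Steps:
S = Rational(-178984, 134239) (S = Mul(4, Pow(Add(-3, Pow(Add(-33649, -11097), -1)), -1)) = Mul(4, Pow(Add(-3, Pow(-44746, -1)), -1)) = Mul(4, Pow(Add(-3, Rational(-1, 44746)), -1)) = Mul(4, Pow(Rational(-134239, 44746), -1)) = Mul(4, Rational(-44746, 134239)) = Rational(-178984, 134239) ≈ -1.3333)
Pow(Add(S, Function('n')(M)), Rational(1, 2)) = Pow(Add(Rational(-178984, 134239), 219), Rational(1, 2)) = Pow(Rational(29219357, 134239), Rational(1, 2)) = Mul(Rational(1, 134239), Pow(3922377264323, Rational(1, 2)))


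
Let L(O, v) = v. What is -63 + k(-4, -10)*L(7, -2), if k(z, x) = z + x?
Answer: -35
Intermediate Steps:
k(z, x) = x + z
-63 + k(-4, -10)*L(7, -2) = -63 + (-10 - 4)*(-2) = -63 - 14*(-2) = -63 + 28 = -35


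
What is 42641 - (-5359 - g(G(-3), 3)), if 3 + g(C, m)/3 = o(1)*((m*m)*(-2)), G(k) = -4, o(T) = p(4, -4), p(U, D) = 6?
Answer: 47667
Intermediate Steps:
o(T) = 6
g(C, m) = -9 - 36*m**2 (g(C, m) = -9 + 3*(6*((m*m)*(-2))) = -9 + 3*(6*(m**2*(-2))) = -9 + 3*(6*(-2*m**2)) = -9 + 3*(-12*m**2) = -9 - 36*m**2)
42641 - (-5359 - g(G(-3), 3)) = 42641 - (-5359 - (-9 - 36*3**2)) = 42641 - (-5359 - (-9 - 36*9)) = 42641 - (-5359 - (-9 - 324)) = 42641 - (-5359 - 1*(-333)) = 42641 - (-5359 + 333) = 42641 - 1*(-5026) = 42641 + 5026 = 47667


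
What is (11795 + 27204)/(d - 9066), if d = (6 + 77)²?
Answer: -38999/2177 ≈ -17.914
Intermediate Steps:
d = 6889 (d = 83² = 6889)
(11795 + 27204)/(d - 9066) = (11795 + 27204)/(6889 - 9066) = 38999/(-2177) = 38999*(-1/2177) = -38999/2177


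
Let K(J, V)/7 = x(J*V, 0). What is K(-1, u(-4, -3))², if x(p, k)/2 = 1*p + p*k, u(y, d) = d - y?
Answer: 196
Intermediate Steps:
x(p, k) = 2*p + 2*k*p (x(p, k) = 2*(1*p + p*k) = 2*(p + k*p) = 2*p + 2*k*p)
K(J, V) = 14*J*V (K(J, V) = 7*(2*(J*V)*(1 + 0)) = 7*(2*(J*V)*1) = 7*(2*J*V) = 14*J*V)
K(-1, u(-4, -3))² = (14*(-1)*(-3 - 1*(-4)))² = (14*(-1)*(-3 + 4))² = (14*(-1)*1)² = (-14)² = 196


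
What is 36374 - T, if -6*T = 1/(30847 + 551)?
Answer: 6852425113/188388 ≈ 36374.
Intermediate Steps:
T = -1/188388 (T = -1/(6*(30847 + 551)) = -1/6/31398 = -1/6*1/31398 = -1/188388 ≈ -5.3082e-6)
36374 - T = 36374 - 1*(-1/188388) = 36374 + 1/188388 = 6852425113/188388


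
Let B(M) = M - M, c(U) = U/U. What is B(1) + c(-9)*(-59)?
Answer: -59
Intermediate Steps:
c(U) = 1
B(M) = 0
B(1) + c(-9)*(-59) = 0 + 1*(-59) = 0 - 59 = -59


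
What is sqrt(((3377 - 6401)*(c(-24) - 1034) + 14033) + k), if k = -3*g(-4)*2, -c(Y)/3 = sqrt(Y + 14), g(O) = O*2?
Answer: sqrt(3140897 + 9072*I*sqrt(10)) ≈ 1772.3 + 8.094*I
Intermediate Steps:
g(O) = 2*O
c(Y) = -3*sqrt(14 + Y) (c(Y) = -3*sqrt(Y + 14) = -3*sqrt(14 + Y))
k = 48 (k = -6*(-4)*2 = -3*(-8)*2 = 24*2 = 48)
sqrt(((3377 - 6401)*(c(-24) - 1034) + 14033) + k) = sqrt(((3377 - 6401)*(-3*sqrt(14 - 24) - 1034) + 14033) + 48) = sqrt((-3024*(-3*I*sqrt(10) - 1034) + 14033) + 48) = sqrt((-3024*(-1034 - 3*I*sqrt(10)) + 14033) + 48) = sqrt(((3126816 + 9072*I*sqrt(10)) + 14033) + 48) = sqrt((3140849 + 9072*I*sqrt(10)) + 48) = sqrt(3140897 + 9072*I*sqrt(10))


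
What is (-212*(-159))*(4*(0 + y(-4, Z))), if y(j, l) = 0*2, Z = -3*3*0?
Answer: 0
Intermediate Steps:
Z = 0 (Z = -9*0 = 0)
y(j, l) = 0
(-212*(-159))*(4*(0 + y(-4, Z))) = (-212*(-159))*(4*(0 + 0)) = 33708*(4*0) = 33708*0 = 0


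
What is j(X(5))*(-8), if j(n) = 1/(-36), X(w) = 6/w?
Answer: 2/9 ≈ 0.22222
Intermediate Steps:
j(n) = -1/36
j(X(5))*(-8) = -1/36*(-8) = 2/9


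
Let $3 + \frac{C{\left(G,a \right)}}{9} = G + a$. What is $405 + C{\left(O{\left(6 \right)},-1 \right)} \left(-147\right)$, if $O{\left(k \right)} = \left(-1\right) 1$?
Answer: $7020$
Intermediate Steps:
$O{\left(k \right)} = -1$
$C{\left(G,a \right)} = -27 + 9 G + 9 a$ ($C{\left(G,a \right)} = -27 + 9 \left(G + a\right) = -27 + \left(9 G + 9 a\right) = -27 + 9 G + 9 a$)
$405 + C{\left(O{\left(6 \right)},-1 \right)} \left(-147\right) = 405 + \left(-27 + 9 \left(-1\right) + 9 \left(-1\right)\right) \left(-147\right) = 405 + \left(-27 - 9 - 9\right) \left(-147\right) = 405 - -6615 = 405 + 6615 = 7020$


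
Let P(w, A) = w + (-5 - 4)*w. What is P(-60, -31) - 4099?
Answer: -3619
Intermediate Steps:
P(w, A) = -8*w (P(w, A) = w - 9*w = -8*w)
P(-60, -31) - 4099 = -8*(-60) - 4099 = 480 - 4099 = -3619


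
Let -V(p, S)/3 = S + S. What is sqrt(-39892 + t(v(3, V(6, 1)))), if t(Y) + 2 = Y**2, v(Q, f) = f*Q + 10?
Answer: I*sqrt(39830) ≈ 199.57*I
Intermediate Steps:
V(p, S) = -6*S (V(p, S) = -3*(S + S) = -6*S)
v(Q, f) = 10 + Q*f (v(Q, f) = Q*f + 10 = 10 + Q*f)
t(Y) = -2 + Y**2
sqrt(-39892 + t(v(3, V(6, 1)))) = sqrt(-39892 + (-2 + (10 + 3*(-6*1))**2)) = sqrt(-39892 + (-2 + (10 + 3*(-6))**2)) = sqrt(-39892 + (-2 + (10 - 18)**2)) = sqrt(-39892 + (-2 + (-8)**2)) = sqrt(-39892 + (-2 + 64)) = sqrt(-39892 + 62) = sqrt(-39830) = I*sqrt(39830)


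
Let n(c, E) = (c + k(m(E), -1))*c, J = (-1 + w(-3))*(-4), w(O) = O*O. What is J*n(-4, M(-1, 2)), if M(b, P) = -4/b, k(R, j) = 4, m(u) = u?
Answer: 0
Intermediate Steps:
w(O) = O²
J = -32 (J = (-1 + (-3)²)*(-4) = (-1 + 9)*(-4) = 8*(-4) = -32)
n(c, E) = c*(4 + c) (n(c, E) = (c + 4)*c = (4 + c)*c = c*(4 + c))
J*n(-4, M(-1, 2)) = -(-128)*(4 - 4) = -(-128)*0 = -32*0 = 0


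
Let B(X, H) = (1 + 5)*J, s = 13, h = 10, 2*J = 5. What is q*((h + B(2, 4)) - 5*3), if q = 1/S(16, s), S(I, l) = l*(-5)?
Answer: -2/13 ≈ -0.15385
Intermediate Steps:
J = 5/2 (J = (1/2)*5 = 5/2 ≈ 2.5000)
S(I, l) = -5*l
B(X, H) = 15 (B(X, H) = (1 + 5)*(5/2) = 6*(5/2) = 15)
q = -1/65 (q = 1/(-5*13) = 1/(-65) = -1/65 ≈ -0.015385)
q*((h + B(2, 4)) - 5*3) = -((10 + 15) - 5*3)/65 = -(25 - 15)/65 = -1/65*10 = -2/13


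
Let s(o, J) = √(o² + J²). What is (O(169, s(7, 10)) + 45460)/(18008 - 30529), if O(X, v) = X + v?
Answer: -45629/12521 - √149/12521 ≈ -3.6452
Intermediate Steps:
s(o, J) = √(J² + o²)
(O(169, s(7, 10)) + 45460)/(18008 - 30529) = ((169 + √(10² + 7²)) + 45460)/(18008 - 30529) = ((169 + √(100 + 49)) + 45460)/(-12521) = ((169 + √149) + 45460)*(-1/12521) = (45629 + √149)*(-1/12521) = -45629/12521 - √149/12521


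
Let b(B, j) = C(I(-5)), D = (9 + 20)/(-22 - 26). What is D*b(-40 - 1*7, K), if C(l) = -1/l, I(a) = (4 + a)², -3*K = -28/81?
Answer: 29/48 ≈ 0.60417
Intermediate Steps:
K = 28/243 (K = -(-28)/(3*81) = -⅓*(-28/81) = 28/243 ≈ 0.11523)
D = -29/48 (D = 29/(-48) = 29*(-1/48) = -29/48 ≈ -0.60417)
b(B, j) = -1 (b(B, j) = -1/((4 - 5)²) = -1/((-1)²) = -1/1 = -1*1 = -1)
D*b(-40 - 1*7, K) = -29/48*(-1) = 29/48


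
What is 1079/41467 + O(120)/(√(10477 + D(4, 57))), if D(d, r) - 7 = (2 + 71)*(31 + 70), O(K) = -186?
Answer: 1079/41467 - 186*√17857/17857 ≈ -1.3659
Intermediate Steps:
D(d, r) = 7380 (D(d, r) = 7 + (2 + 71)*(31 + 70) = 7 + 73*101 = 7 + 7373 = 7380)
1079/41467 + O(120)/(√(10477 + D(4, 57))) = 1079/41467 - 186/√(10477 + 7380) = 1079*(1/41467) - 186*√17857/17857 = 1079/41467 - 186*√17857/17857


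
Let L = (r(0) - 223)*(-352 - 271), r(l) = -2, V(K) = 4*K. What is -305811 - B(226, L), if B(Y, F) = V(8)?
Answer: -305843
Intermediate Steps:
L = 140175 (L = (-2 - 223)*(-352 - 271) = -225*(-623) = 140175)
B(Y, F) = 32 (B(Y, F) = 4*8 = 32)
-305811 - B(226, L) = -305811 - 1*32 = -305811 - 32 = -305843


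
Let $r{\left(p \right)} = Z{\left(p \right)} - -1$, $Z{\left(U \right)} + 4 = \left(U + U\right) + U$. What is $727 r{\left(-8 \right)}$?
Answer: $-19629$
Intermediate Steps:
$Z{\left(U \right)} = -4 + 3 U$ ($Z{\left(U \right)} = -4 + \left(\left(U + U\right) + U\right) = -4 + \left(2 U + U\right) = -4 + 3 U$)
$r{\left(p \right)} = -3 + 3 p$ ($r{\left(p \right)} = \left(-4 + 3 p\right) - -1 = \left(-4 + 3 p\right) + 1 = -3 + 3 p$)
$727 r{\left(-8 \right)} = 727 \left(-3 + 3 \left(-8\right)\right) = 727 \left(-3 - 24\right) = 727 \left(-27\right) = -19629$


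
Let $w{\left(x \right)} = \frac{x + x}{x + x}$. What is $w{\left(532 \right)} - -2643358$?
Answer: $2643359$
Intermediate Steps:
$w{\left(x \right)} = 1$ ($w{\left(x \right)} = \frac{2 x}{2 x} = 2 x \frac{1}{2 x} = 1$)
$w{\left(532 \right)} - -2643358 = 1 - -2643358 = 1 + 2643358 = 2643359$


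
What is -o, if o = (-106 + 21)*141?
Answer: 11985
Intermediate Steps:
o = -11985 (o = -85*141 = -11985)
-o = -1*(-11985) = 11985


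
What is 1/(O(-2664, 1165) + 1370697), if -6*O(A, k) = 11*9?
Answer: 2/2741361 ≈ 7.2956e-7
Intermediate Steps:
O(A, k) = -33/2 (O(A, k) = -11*9/6 = -⅙*99 = -33/2)
1/(O(-2664, 1165) + 1370697) = 1/(-33/2 + 1370697) = 1/(2741361/2) = 2/2741361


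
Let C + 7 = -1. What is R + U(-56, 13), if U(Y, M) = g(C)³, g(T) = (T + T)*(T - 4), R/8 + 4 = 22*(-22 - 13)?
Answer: 7071696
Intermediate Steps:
R = -6192 (R = -32 + 8*(22*(-22 - 13)) = -32 + 8*(22*(-35)) = -32 + 8*(-770) = -32 - 6160 = -6192)
C = -8 (C = -7 - 1 = -8)
g(T) = 2*T*(-4 + T) (g(T) = (2*T)*(-4 + T) = 2*T*(-4 + T))
U(Y, M) = 7077888 (U(Y, M) = (2*(-8)*(-4 - 8))³ = (2*(-8)*(-12))³ = 192³ = 7077888)
R + U(-56, 13) = -6192 + 7077888 = 7071696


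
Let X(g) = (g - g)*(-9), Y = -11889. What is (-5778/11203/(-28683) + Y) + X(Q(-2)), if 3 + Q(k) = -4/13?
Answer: -424484391687/35703961 ≈ -11889.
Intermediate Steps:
Q(k) = -43/13 (Q(k) = -3 - 4/13 = -43/13)
X(g) = 0 (X(g) = 0*(-9) = 0)
(-5778/11203/(-28683) + Y) + X(Q(-2)) = (-5778/11203/(-28683) - 11889) + 0 = (-5778*1/11203*(-1/28683) - 11889) + 0 = (-5778/11203*(-1/28683) - 11889) + 0 = (642/35703961 - 11889) + 0 = -424484391687/35703961 + 0 = -424484391687/35703961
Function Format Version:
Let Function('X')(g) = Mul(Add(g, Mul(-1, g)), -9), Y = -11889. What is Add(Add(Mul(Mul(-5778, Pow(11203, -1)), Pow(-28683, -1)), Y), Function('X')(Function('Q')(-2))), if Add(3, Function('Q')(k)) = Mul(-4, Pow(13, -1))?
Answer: Rational(-424484391687, 35703961) ≈ -11889.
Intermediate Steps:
Function('Q')(k) = Rational(-43, 13) (Function('Q')(k) = Add(-3, Mul(-4, Pow(13, -1))) = Add(-3, Mul(-4, Rational(1, 13))) = Add(-3, Rational(-4, 13)) = Rational(-43, 13))
Function('X')(g) = 0 (Function('X')(g) = Mul(0, -9) = 0)
Add(Add(Mul(Mul(-5778, Pow(11203, -1)), Pow(-28683, -1)), Y), Function('X')(Function('Q')(-2))) = Add(Add(Mul(Mul(-5778, Pow(11203, -1)), Pow(-28683, -1)), -11889), 0) = Add(Add(Mul(Mul(-5778, Rational(1, 11203)), Rational(-1, 28683)), -11889), 0) = Add(Add(Mul(Rational(-5778, 11203), Rational(-1, 28683)), -11889), 0) = Add(Add(Rational(642, 35703961), -11889), 0) = Add(Rational(-424484391687, 35703961), 0) = Rational(-424484391687, 35703961)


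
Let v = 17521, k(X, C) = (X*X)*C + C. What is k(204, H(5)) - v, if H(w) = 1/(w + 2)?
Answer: -81030/7 ≈ -11576.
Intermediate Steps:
H(w) = 1/(2 + w)
k(X, C) = C + C*X² (k(X, C) = X²*C + C = C*X² + C = C + C*X²)
k(204, H(5)) - v = (1 + 204²)/(2 + 5) - 1*17521 = (1 + 41616)/7 - 17521 = (⅐)*41617 - 17521 = 41617/7 - 17521 = -81030/7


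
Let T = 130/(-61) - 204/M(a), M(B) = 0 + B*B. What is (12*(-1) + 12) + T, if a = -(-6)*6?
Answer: -15077/6588 ≈ -2.2886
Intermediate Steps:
a = 36 (a = -6*(-6) = 36)
M(B) = B² (M(B) = 0 + B² = B²)
T = -15077/6588 (T = 130/(-61) - 204/(36²) = 130*(-1/61) - 204/1296 = -130/61 - 204*1/1296 = -130/61 - 17/108 = -15077/6588 ≈ -2.2886)
(12*(-1) + 12) + T = (12*(-1) + 12) - 15077/6588 = (-12 + 12) - 15077/6588 = 0 - 15077/6588 = -15077/6588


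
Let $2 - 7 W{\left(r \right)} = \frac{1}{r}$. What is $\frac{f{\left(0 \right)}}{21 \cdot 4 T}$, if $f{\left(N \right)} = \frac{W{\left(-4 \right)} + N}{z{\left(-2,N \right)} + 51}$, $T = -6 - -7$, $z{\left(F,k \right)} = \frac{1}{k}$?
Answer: $0$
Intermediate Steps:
$T = 1$ ($T = -6 + 7 = 1$)
$W{\left(r \right)} = \frac{2}{7} - \frac{1}{7 r}$
$f{\left(N \right)} = \frac{\frac{9}{28} + N}{51 + \frac{1}{N}}$ ($f{\left(N \right)} = \frac{\frac{-1 + 2 \left(-4\right)}{7 \left(-4\right)} + N}{\frac{1}{N} + 51} = \frac{\frac{1}{7} \left(- \frac{1}{4}\right) \left(-1 - 8\right) + N}{51 + \frac{1}{N}} = \frac{\frac{1}{7} \left(- \frac{1}{4}\right) \left(-9\right) + N}{51 + \frac{1}{N}} = \frac{\frac{9}{28} + N}{51 + \frac{1}{N}}$)
$\frac{f{\left(0 \right)}}{21 \cdot 4 T} = \frac{\frac{1}{28} \cdot 0 \frac{1}{1 + 51 \cdot 0} \left(9 + 28 \cdot 0\right)}{21 \cdot 4 \cdot 1} = \frac{\frac{1}{28} \cdot 0 \frac{1}{1 + 0} \left(9 + 0\right)}{84 \cdot 1} = \frac{\frac{1}{28} \cdot 0 \cdot 1^{-1} \cdot 9}{84} = \frac{1}{28} \cdot 0 \cdot 1 \cdot 9 \cdot \frac{1}{84} = 0 \cdot \frac{1}{84} = 0$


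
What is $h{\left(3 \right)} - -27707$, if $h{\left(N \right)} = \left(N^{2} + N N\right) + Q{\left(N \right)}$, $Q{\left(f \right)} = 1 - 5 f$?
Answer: $27711$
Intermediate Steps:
$h{\left(N \right)} = 1 - 5 N + 2 N^{2}$ ($h{\left(N \right)} = \left(N^{2} + N N\right) - \left(-1 + 5 N\right) = \left(N^{2} + N^{2}\right) - \left(-1 + 5 N\right) = 2 N^{2} - \left(-1 + 5 N\right) = 1 - 5 N + 2 N^{2}$)
$h{\left(3 \right)} - -27707 = \left(1 - 15 + 2 \cdot 3^{2}\right) - -27707 = \left(1 - 15 + 2 \cdot 9\right) + 27707 = \left(1 - 15 + 18\right) + 27707 = 4 + 27707 = 27711$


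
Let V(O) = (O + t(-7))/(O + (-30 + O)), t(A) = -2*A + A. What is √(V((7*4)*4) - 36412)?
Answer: I*√1370378946/194 ≈ 190.82*I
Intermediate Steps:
t(A) = -A
V(O) = (7 + O)/(-30 + 2*O) (V(O) = (O - 1*(-7))/(O + (-30 + O)) = (O + 7)/(-30 + 2*O) = (7 + O)/(-30 + 2*O))
√(V((7*4)*4) - 36412) = √((7 + (7*4)*4)/(2*(-15 + (7*4)*4)) - 36412) = √((7 + 28*4)/(2*(-15 + 28*4)) - 36412) = √((7 + 112)/(2*(-15 + 112)) - 36412) = √((½)*119/97 - 36412) = √((½)*(1/97)*119 - 36412) = √(119/194 - 36412) = √(-7063809/194) = I*√1370378946/194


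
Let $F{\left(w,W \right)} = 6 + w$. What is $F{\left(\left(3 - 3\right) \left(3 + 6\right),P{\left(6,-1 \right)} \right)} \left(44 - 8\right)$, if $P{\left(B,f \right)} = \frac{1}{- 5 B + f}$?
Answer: $216$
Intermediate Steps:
$P{\left(B,f \right)} = \frac{1}{f - 5 B}$
$F{\left(\left(3 - 3\right) \left(3 + 6\right),P{\left(6,-1 \right)} \right)} \left(44 - 8\right) = \left(6 + \left(3 - 3\right) \left(3 + 6\right)\right) \left(44 - 8\right) = \left(6 + 0 \cdot 9\right) \left(44 - 8\right) = \left(6 + 0\right) 36 = 6 \cdot 36 = 216$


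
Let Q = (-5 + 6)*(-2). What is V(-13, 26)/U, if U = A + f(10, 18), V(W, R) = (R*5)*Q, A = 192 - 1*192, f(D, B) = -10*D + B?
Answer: 130/41 ≈ 3.1707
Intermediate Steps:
f(D, B) = B - 10*D
Q = -2 (Q = 1*(-2) = -2)
A = 0 (A = 192 - 192 = 0)
V(W, R) = -10*R (V(W, R) = (R*5)*(-2) = (5*R)*(-2) = -10*R)
U = -82 (U = 0 + (18 - 10*10) = 0 + (18 - 100) = 0 - 82 = -82)
V(-13, 26)/U = -10*26/(-82) = -260*(-1/82) = 130/41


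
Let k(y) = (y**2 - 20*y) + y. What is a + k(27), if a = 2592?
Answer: 2808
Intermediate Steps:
k(y) = y**2 - 19*y
a + k(27) = 2592 + 27*(-19 + 27) = 2592 + 27*8 = 2592 + 216 = 2808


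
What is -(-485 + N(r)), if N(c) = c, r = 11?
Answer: 474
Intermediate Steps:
-(-485 + N(r)) = -(-485 + 11) = -1*(-474) = 474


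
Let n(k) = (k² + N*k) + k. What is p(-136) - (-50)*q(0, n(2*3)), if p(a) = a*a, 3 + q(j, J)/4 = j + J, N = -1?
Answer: 25096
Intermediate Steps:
n(k) = k² (n(k) = (k² - k) + k = k²)
q(j, J) = -12 + 4*J + 4*j (q(j, J) = -12 + 4*(j + J) = -12 + 4*(J + j) = -12 + (4*J + 4*j) = -12 + 4*J + 4*j)
p(a) = a²
p(-136) - (-50)*q(0, n(2*3)) = (-136)² - (-50)*(-12 + 4*(2*3)² + 4*0) = 18496 - (-50)*(-12 + 4*6² + 0) = 18496 - (-50)*(-12 + 4*36 + 0) = 18496 - (-50)*(-12 + 144 + 0) = 18496 - (-50)*132 = 18496 - 1*(-6600) = 18496 + 6600 = 25096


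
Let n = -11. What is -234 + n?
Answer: -245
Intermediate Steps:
-234 + n = -234 - 11 = -245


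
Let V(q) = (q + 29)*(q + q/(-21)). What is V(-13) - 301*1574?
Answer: -9953414/21 ≈ -4.7397e+5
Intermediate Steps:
V(q) = 20*q*(29 + q)/21 (V(q) = (29 + q)*(q + q*(-1/21)) = (29 + q)*(q - q/21) = (29 + q)*(20*q/21) = 20*q*(29 + q)/21)
V(-13) - 301*1574 = (20/21)*(-13)*(29 - 13) - 301*1574 = (20/21)*(-13)*16 - 473774 = -4160/21 - 473774 = -9953414/21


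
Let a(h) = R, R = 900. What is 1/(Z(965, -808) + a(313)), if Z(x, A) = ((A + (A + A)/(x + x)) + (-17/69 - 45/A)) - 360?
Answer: -53800680/14473888771 ≈ -0.0037171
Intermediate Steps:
a(h) = 900
Z(x, A) = -24857/69 + A - 45/A + A/x (Z(x, A) = ((A + (2*A)/((2*x))) + (-17*1/69 - 45/A)) - 360 = ((A + (2*A)*(1/(2*x))) + (-17/69 - 45/A)) - 360 = ((A + A/x) + (-17/69 - 45/A)) - 360 = (-17/69 + A - 45/A + A/x) - 360 = -24857/69 + A - 45/A + A/x)
1/(Z(965, -808) + a(313)) = 1/((-24857/69 - 808 - 45/(-808) - 808/965) + 900) = 1/((-24857/69 - 808 - 45*(-1/808) - 808*1/965) + 900) = 1/((-24857/69 - 808 + 45/808 - 808/965) + 900) = 1/(-62894500771/53800680 + 900) = 1/(-14473888771/53800680) = -53800680/14473888771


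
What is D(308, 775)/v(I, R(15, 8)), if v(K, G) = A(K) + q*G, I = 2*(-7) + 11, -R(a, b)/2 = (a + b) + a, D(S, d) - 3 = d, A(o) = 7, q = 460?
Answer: -778/34953 ≈ -0.022258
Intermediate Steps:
D(S, d) = 3 + d
R(a, b) = -4*a - 2*b (R(a, b) = -2*((a + b) + a) = -2*(b + 2*a) = -4*a - 2*b)
I = -3 (I = -14 + 11 = -3)
v(K, G) = 7 + 460*G
D(308, 775)/v(I, R(15, 8)) = (3 + 775)/(7 + 460*(-4*15 - 2*8)) = 778/(7 + 460*(-60 - 16)) = 778/(7 + 460*(-76)) = 778/(7 - 34960) = 778/(-34953) = 778*(-1/34953) = -778/34953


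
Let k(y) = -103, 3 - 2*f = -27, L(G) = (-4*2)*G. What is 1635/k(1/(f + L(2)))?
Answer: -1635/103 ≈ -15.874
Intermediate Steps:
L(G) = -8*G
f = 15 (f = 3/2 - ½*(-27) = 3/2 + 27/2 = 15)
1635/k(1/(f + L(2))) = 1635/(-103) = 1635*(-1/103) = -1635/103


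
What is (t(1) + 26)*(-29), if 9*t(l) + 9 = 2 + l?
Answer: -2204/3 ≈ -734.67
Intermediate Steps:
t(l) = -7/9 + l/9 (t(l) = -1 + (2 + l)/9 = -1 + (2/9 + l/9) = -7/9 + l/9)
(t(1) + 26)*(-29) = ((-7/9 + (⅑)*1) + 26)*(-29) = ((-7/9 + ⅑) + 26)*(-29) = (-⅔ + 26)*(-29) = (76/3)*(-29) = -2204/3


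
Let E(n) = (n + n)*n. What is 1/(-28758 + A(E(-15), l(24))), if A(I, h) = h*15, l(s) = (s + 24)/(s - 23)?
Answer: -1/28038 ≈ -3.5666e-5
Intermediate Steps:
E(n) = 2*n² (E(n) = (2*n)*n = 2*n²)
l(s) = (24 + s)/(-23 + s)
A(I, h) = 15*h
1/(-28758 + A(E(-15), l(24))) = 1/(-28758 + 15*((24 + 24)/(-23 + 24))) = 1/(-28758 + 15*(48/1)) = 1/(-28758 + 15*(1*48)) = 1/(-28758 + 15*48) = 1/(-28758 + 720) = 1/(-28038) = -1/28038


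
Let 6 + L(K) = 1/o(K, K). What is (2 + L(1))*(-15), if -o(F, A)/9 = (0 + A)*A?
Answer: 185/3 ≈ 61.667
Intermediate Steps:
o(F, A) = -9*A² (o(F, A) = -9*(0 + A)*A = -9*A*A = -9*A²)
L(K) = -6 - 1/(9*K²) (L(K) = -6 + 1/(-9*K²) = -6 + 1*(-1/(9*K²)) = -6 - 1/(9*K²))
(2 + L(1))*(-15) = (2 + (-6 - ⅑/1²))*(-15) = (2 + (-6 - ⅑*1))*(-15) = (2 + (-6 - ⅑))*(-15) = (2 - 55/9)*(-15) = -37/9*(-15) = 185/3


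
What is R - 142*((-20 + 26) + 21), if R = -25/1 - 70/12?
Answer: -23189/6 ≈ -3864.8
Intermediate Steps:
R = -185/6 (R = -25*1 - 70*1/12 = -25 - 35/6 = -185/6 ≈ -30.833)
R - 142*((-20 + 26) + 21) = -185/6 - 142*((-20 + 26) + 21) = -185/6 - 142*(6 + 21) = -185/6 - 142*27 = -185/6 - 3834 = -23189/6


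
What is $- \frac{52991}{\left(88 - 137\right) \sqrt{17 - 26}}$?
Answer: $- \frac{52991 i}{147} \approx - 360.48 i$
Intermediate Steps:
$- \frac{52991}{\left(88 - 137\right) \sqrt{17 - 26}} = - \frac{52991}{\left(-49\right) \sqrt{-9}} = - \frac{52991}{\left(-49\right) 3 i} = - \frac{52991}{\left(-147\right) i} = - 52991 \frac{i}{147} = - \frac{52991 i}{147}$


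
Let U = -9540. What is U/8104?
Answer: -2385/2026 ≈ -1.1772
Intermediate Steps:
U/8104 = -9540/8104 = -9540*1/8104 = -2385/2026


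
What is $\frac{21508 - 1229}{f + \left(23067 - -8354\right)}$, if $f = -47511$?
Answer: $- \frac{20279}{16090} \approx -1.2603$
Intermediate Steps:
$\frac{21508 - 1229}{f + \left(23067 - -8354\right)} = \frac{21508 - 1229}{-47511 + \left(23067 - -8354\right)} = \frac{21508 - 1229}{-47511 + \left(23067 + 8354\right)} = \frac{21508 - 1229}{-47511 + 31421} = \frac{20279}{-16090} = 20279 \left(- \frac{1}{16090}\right) = - \frac{20279}{16090}$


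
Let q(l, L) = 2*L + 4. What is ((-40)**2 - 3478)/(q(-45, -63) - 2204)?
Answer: 939/1163 ≈ 0.80739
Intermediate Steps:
q(l, L) = 4 + 2*L
((-40)**2 - 3478)/(q(-45, -63) - 2204) = ((-40)**2 - 3478)/((4 + 2*(-63)) - 2204) = (1600 - 3478)/((4 - 126) - 2204) = -1878/(-122 - 2204) = -1878/(-2326) = -1878*(-1/2326) = 939/1163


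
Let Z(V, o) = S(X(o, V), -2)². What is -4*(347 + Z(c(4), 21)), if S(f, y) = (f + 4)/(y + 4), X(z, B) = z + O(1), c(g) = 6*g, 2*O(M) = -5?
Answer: -7577/4 ≈ -1894.3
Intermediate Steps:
O(M) = -5/2 (O(M) = (½)*(-5) = -5/2)
X(z, B) = -5/2 + z (X(z, B) = z - 5/2 = -5/2 + z)
S(f, y) = (4 + f)/(4 + y)
Z(V, o) = (¾ + o/2)² (Z(V, o) = ((4 + (-5/2 + o))/(4 - 2))² = ((3/2 + o)/2)² = (¾ + o/2)²)
-4*(347 + Z(c(4), 21)) = -4*(347 + (3 + 2*21)²/16) = -4*(347 + (3 + 42)²/16) = -4*(347 + (1/16)*45²) = -4*(347 + (1/16)*2025) = -4*(347 + 2025/16) = -4*7577/16 = -7577/4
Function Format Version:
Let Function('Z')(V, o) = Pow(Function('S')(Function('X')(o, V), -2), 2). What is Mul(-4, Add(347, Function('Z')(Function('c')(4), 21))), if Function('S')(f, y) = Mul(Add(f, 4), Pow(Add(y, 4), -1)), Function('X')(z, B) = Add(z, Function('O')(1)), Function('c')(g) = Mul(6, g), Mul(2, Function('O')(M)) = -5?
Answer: Rational(-7577, 4) ≈ -1894.3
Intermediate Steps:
Function('O')(M) = Rational(-5, 2) (Function('O')(M) = Mul(Rational(1, 2), -5) = Rational(-5, 2))
Function('X')(z, B) = Add(Rational(-5, 2), z) (Function('X')(z, B) = Add(z, Rational(-5, 2)) = Add(Rational(-5, 2), z))
Function('S')(f, y) = Mul(Pow(Add(4, y), -1), Add(4, f)) (Function('S')(f, y) = Mul(Add(4, f), Pow(Add(4, y), -1)) = Mul(Pow(Add(4, y), -1), Add(4, f)))
Function('Z')(V, o) = Pow(Add(Rational(3, 4), Mul(Rational(1, 2), o)), 2) (Function('Z')(V, o) = Pow(Mul(Pow(Add(4, -2), -1), Add(4, Add(Rational(-5, 2), o))), 2) = Pow(Mul(Pow(2, -1), Add(Rational(3, 2), o)), 2) = Pow(Mul(Rational(1, 2), Add(Rational(3, 2), o)), 2) = Pow(Add(Rational(3, 4), Mul(Rational(1, 2), o)), 2))
Mul(-4, Add(347, Function('Z')(Function('c')(4), 21))) = Mul(-4, Add(347, Mul(Rational(1, 16), Pow(Add(3, Mul(2, 21)), 2)))) = Mul(-4, Add(347, Mul(Rational(1, 16), Pow(Add(3, 42), 2)))) = Mul(-4, Add(347, Mul(Rational(1, 16), Pow(45, 2)))) = Mul(-4, Add(347, Mul(Rational(1, 16), 2025))) = Mul(-4, Add(347, Rational(2025, 16))) = Mul(-4, Rational(7577, 16)) = Rational(-7577, 4)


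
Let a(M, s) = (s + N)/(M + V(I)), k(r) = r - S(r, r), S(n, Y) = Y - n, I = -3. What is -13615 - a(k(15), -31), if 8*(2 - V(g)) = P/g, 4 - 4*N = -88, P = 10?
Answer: -2845439/209 ≈ -13615.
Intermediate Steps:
N = 23 (N = 1 - ¼*(-88) = 1 + 22 = 23)
k(r) = r (k(r) = r - (r - r) = r - 1*0 = r + 0 = r)
V(g) = 2 - 5/(4*g)
a(M, s) = (23 + s)/(29/12 + M) (a(M, s) = (s + 23)/(M + (2 - 5/4/(-3))) = (23 + s)/(M + (2 - 5/4*(-⅓))) = (23 + s)/(M + (2 + 5/12)) = (23 + s)/(M + 29/12) = (23 + s)/(29/12 + M))
-13615 - a(k(15), -31) = -13615 - 12*(23 - 31)/(29 + 12*15) = -13615 - 12*(-8)/(29 + 180) = -13615 - 12*(-8)/209 = -13615 - 1*(-96/209) = -13615 + 96/209 = -2845439/209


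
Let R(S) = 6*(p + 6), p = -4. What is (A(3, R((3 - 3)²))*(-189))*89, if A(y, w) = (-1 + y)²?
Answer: -67284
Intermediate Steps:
R(S) = 12 (R(S) = 6*(-4 + 6) = 6*2 = 12)
(A(3, R((3 - 3)²))*(-189))*89 = ((-1 + 3)²*(-189))*89 = (2²*(-189))*89 = (4*(-189))*89 = -756*89 = -67284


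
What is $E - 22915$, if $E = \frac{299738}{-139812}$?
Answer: $- \frac{1602045859}{69906} \approx -22917.0$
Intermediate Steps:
$E = - \frac{149869}{69906}$ ($E = 299738 \left(- \frac{1}{139812}\right) = - \frac{149869}{69906} \approx -2.1439$)
$E - 22915 = - \frac{149869}{69906} - 22915 = - \frac{1602045859}{69906}$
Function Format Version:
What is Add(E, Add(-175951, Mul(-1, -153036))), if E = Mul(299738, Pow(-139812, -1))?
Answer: Rational(-1602045859, 69906) ≈ -22917.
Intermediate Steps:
E = Rational(-149869, 69906) (E = Mul(299738, Rational(-1, 139812)) = Rational(-149869, 69906) ≈ -2.1439)
Add(E, Add(-175951, Mul(-1, -153036))) = Add(Rational(-149869, 69906), Add(-175951, Mul(-1, -153036))) = Add(Rational(-149869, 69906), Add(-175951, 153036)) = Add(Rational(-149869, 69906), -22915) = Rational(-1602045859, 69906)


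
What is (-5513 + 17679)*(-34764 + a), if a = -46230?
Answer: -985373004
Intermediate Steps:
(-5513 + 17679)*(-34764 + a) = (-5513 + 17679)*(-34764 - 46230) = 12166*(-80994) = -985373004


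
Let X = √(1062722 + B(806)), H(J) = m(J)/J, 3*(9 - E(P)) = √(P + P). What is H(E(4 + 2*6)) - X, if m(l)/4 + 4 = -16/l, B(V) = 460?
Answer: -1341648/485809 - √1063182 - 258240*√2/485809 ≈ -1034.6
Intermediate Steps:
m(l) = -16 - 64/l (m(l) = -16 + 4*(-16/l) = -16 - 64/l)
E(P) = 9 - √2*√P/3 (E(P) = 9 - √(P + P)/3 = 9 - √2*√P/3)
H(J) = (-16 - 64/J)/J
X = √1063182 (X = √(1062722 + 460) = √1063182 ≈ 1031.1)
H(E(4 + 2*6)) - X = 16*(-4 - (9 - √2*√(4 + 2*6)/3))/(9 - √2*√(4 + 2*6)/3)² - √1063182 = 16*(-4 - (9 - √2*√(4 + 12)/3))/(9 - √2*√(4 + 12)/3)² - √1063182 = 16*(-4 - (9 - √2*√16/3))/(9 - √2*√16/3)² - √1063182 = 16*(-4 - (9 - ⅓*√2*4))/(9 - ⅓*√2*4)² - √1063182 = 16*(-4 - (9 - 4*√2/3))/(9 - 4*√2/3)² - √1063182 = 16*(-4 + (-9 + 4*√2/3))/(9 - 4*√2/3)² - √1063182 = 16*(-13 + 4*√2/3)/(9 - 4*√2/3)² - √1063182 = -√1063182 + 16*(-13 + 4*√2/3)/(9 - 4*√2/3)²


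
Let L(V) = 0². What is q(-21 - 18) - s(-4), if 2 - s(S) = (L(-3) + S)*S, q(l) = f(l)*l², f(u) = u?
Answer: -59305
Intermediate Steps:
L(V) = 0
q(l) = l³ (q(l) = l*l² = l³)
s(S) = 2 - S² (s(S) = 2 - (0 + S)*S = 2 - S*S = 2 - S²)
q(-21 - 18) - s(-4) = (-21 - 18)³ - (2 - 1*(-4)²) = (-39)³ - (2 - 1*16) = -59319 - (2 - 16) = -59319 - 1*(-14) = -59319 + 14 = -59305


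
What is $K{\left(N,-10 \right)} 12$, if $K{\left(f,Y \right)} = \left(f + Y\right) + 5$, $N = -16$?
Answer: $-252$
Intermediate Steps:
$K{\left(f,Y \right)} = 5 + Y + f$ ($K{\left(f,Y \right)} = \left(Y + f\right) + 5 = 5 + Y + f$)
$K{\left(N,-10 \right)} 12 = \left(5 - 10 - 16\right) 12 = \left(-21\right) 12 = -252$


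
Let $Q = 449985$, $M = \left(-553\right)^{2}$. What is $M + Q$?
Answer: $755794$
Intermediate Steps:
$M = 305809$
$M + Q = 305809 + 449985 = 755794$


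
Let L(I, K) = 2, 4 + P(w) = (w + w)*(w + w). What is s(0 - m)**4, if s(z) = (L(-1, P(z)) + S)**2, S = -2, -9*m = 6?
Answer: 0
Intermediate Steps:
m = -2/3 (m = -1/9*6 = -2/3 ≈ -0.66667)
P(w) = -4 + 4*w**2 (P(w) = -4 + (w + w)*(w + w) = -4 + (2*w)*(2*w) = -4 + 4*w**2)
s(z) = 0 (s(z) = (2 - 2)**2 = 0**2 = 0)
s(0 - m)**4 = 0**4 = 0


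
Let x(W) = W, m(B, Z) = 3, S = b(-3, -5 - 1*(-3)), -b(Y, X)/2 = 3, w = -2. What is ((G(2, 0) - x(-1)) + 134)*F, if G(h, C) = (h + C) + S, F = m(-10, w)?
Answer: 393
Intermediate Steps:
b(Y, X) = -6 (b(Y, X) = -2*3 = -6)
S = -6
F = 3
G(h, C) = -6 + C + h (G(h, C) = (h + C) - 6 = (C + h) - 6 = -6 + C + h)
((G(2, 0) - x(-1)) + 134)*F = (((-6 + 0 + 2) - 1*(-1)) + 134)*3 = ((-4 + 1) + 134)*3 = (-3 + 134)*3 = 131*3 = 393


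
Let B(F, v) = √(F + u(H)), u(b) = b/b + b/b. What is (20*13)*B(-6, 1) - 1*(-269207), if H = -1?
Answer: 269207 + 520*I ≈ 2.6921e+5 + 520.0*I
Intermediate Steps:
u(b) = 2 (u(b) = 1 + 1 = 2)
B(F, v) = √(2 + F) (B(F, v) = √(F + 2) = √(2 + F))
(20*13)*B(-6, 1) - 1*(-269207) = (20*13)*√(2 - 6) - 1*(-269207) = 260*√(-4) + 269207 = 260*(2*I) + 269207 = 520*I + 269207 = 269207 + 520*I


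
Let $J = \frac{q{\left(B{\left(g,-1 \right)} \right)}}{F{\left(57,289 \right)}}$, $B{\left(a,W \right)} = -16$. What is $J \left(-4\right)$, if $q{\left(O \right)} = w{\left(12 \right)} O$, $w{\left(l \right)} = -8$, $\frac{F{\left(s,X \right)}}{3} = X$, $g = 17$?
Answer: $- \frac{512}{867} \approx -0.59054$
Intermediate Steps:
$F{\left(s,X \right)} = 3 X$
$q{\left(O \right)} = - 8 O$
$J = \frac{128}{867}$ ($J = \frac{\left(-8\right) \left(-16\right)}{3 \cdot 289} = \frac{128}{867} \approx 0.14764$)
$J \left(-4\right) = \frac{128}{867} \left(-4\right) = - \frac{512}{867}$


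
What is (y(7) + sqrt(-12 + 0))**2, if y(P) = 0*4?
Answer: -12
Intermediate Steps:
y(P) = 0
(y(7) + sqrt(-12 + 0))**2 = (0 + sqrt(-12 + 0))**2 = (0 + sqrt(-12))**2 = (0 + 2*I*sqrt(3))**2 = (2*I*sqrt(3))**2 = -12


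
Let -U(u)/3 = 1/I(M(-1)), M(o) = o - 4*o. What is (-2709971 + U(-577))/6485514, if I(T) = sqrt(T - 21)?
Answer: -2709971/6485514 + I*sqrt(2)/12971028 ≈ -0.41785 + 1.0903e-7*I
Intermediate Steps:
M(o) = -3*o
I(T) = sqrt(-21 + T)
U(u) = I*sqrt(2)/2 (U(u) = -3/sqrt(-21 - 3*(-1)) = -3/sqrt(-21 + 3) = -3*(-I*sqrt(2)/6) = -(-1)*I*sqrt(2)/2 = I*sqrt(2)/2)
(-2709971 + U(-577))/6485514 = (-2709971 + I*sqrt(2)/2)/6485514 = (-2709971 + I*sqrt(2)/2)*(1/6485514) = -2709971/6485514 + I*sqrt(2)/12971028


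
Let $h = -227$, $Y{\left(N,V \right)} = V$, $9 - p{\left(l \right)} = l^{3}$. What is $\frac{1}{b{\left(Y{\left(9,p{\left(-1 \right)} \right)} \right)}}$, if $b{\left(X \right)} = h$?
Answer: $- \frac{1}{227} \approx -0.0044053$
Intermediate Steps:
$p{\left(l \right)} = 9 - l^{3}$
$b{\left(X \right)} = -227$
$\frac{1}{b{\left(Y{\left(9,p{\left(-1 \right)} \right)} \right)}} = \frac{1}{-227} = - \frac{1}{227}$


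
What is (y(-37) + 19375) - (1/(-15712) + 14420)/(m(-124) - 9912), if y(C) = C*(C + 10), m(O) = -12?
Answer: 3177060609151/155925888 ≈ 20375.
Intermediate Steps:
y(C) = C*(10 + C)
(y(-37) + 19375) - (1/(-15712) + 14420)/(m(-124) - 9912) = (-37*(10 - 37) + 19375) - (1/(-15712) + 14420)/(-12 - 9912) = (-37*(-27) + 19375) - (-1/15712 + 14420)/(-9924) = (999 + 19375) - 226567039*(-1)/(15712*9924) = 20374 - 1*(-226567039/155925888) = 20374 + 226567039/155925888 = 3177060609151/155925888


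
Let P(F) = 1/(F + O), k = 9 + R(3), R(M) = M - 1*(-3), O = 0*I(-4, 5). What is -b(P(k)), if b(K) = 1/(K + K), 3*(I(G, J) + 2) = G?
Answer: -15/2 ≈ -7.5000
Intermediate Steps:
I(G, J) = -2 + G/3
O = 0 (O = 0*(-2 + (⅓)*(-4)) = 0*(-2 - 4/3) = 0*(-10/3) = 0)
R(M) = 3 + M (R(M) = M + 3 = 3 + M)
k = 15 (k = 9 + (3 + 3) = 9 + 6 = 15)
P(F) = 1/F (P(F) = 1/(F + 0) = 1/F)
b(K) = 1/(2*K)
-b(P(k)) = -1/(2*(1/15)) = -1/(2*1/15) = -15/2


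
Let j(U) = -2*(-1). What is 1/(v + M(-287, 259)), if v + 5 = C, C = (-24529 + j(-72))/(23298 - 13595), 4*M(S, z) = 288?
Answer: 9703/625574 ≈ 0.015511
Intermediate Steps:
M(S, z) = 72 (M(S, z) = (¼)*288 = 72)
j(U) = 2
C = -24527/9703 (C = (-24529 + 2)/(23298 - 13595) = -24527/9703 ≈ -2.5278)
v = -73042/9703 (v = -5 - 24527/9703 = -73042/9703 ≈ -7.5278)
1/(v + M(-287, 259)) = 1/(-73042/9703 + 72) = 1/(625574/9703) = 9703/625574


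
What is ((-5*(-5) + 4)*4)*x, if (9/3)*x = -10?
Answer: -1160/3 ≈ -386.67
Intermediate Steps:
x = -10/3 (x = (1/3)*(-10) = -10/3 ≈ -3.3333)
((-5*(-5) + 4)*4)*x = ((-5*(-5) + 4)*4)*(-10/3) = ((25 + 4)*4)*(-10/3) = (29*4)*(-10/3) = 116*(-10/3) = -1160/3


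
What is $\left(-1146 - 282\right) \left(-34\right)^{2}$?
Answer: $-1650768$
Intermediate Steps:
$\left(-1146 - 282\right) \left(-34\right)^{2} = \left(-1428\right) 1156 = -1650768$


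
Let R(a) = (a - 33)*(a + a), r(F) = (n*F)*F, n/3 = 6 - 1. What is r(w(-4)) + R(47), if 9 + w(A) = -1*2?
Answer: 3131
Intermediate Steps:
n = 15 (n = 3*(6 - 1) = 3*5 = 15)
w(A) = -11 (w(A) = -9 - 1*2 = -9 - 2 = -11)
r(F) = 15*F**2 (r(F) = (15*F)*F = 15*F**2)
R(a) = 2*a*(-33 + a) (R(a) = (-33 + a)*(2*a) = 2*a*(-33 + a))
r(w(-4)) + R(47) = 15*(-11)**2 + 2*47*(-33 + 47) = 15*121 + 2*47*14 = 1815 + 1316 = 3131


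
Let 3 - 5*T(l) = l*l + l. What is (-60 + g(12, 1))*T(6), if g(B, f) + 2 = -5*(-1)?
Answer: 2223/5 ≈ 444.60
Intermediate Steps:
g(B, f) = 3 (g(B, f) = -2 - 5*(-1) = -2 + 5 = 3)
T(l) = 3/5 - l/5 - l**2/5 (T(l) = 3/5 - (l*l + l)/5 = 3/5 - (l**2 + l)/5 = 3/5 - (l + l**2)/5 = 3/5 + (-l/5 - l**2/5) = 3/5 - l/5 - l**2/5)
(-60 + g(12, 1))*T(6) = (-60 + 3)*(3/5 - 1/5*6 - 1/5*6**2) = -57*(3/5 - 6/5 - 1/5*36) = -57*(3/5 - 6/5 - 36/5) = -57*(-39/5) = 2223/5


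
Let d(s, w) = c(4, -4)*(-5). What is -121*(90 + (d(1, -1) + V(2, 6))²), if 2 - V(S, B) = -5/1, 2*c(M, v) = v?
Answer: -45859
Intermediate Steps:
c(M, v) = v/2
V(S, B) = 7 (V(S, B) = 2 - (-5)/1 = 2 - (-5) = 2 - 1*(-5) = 2 + 5 = 7)
d(s, w) = 10 (d(s, w) = ((½)*(-4))*(-5) = -2*(-5) = 10)
-121*(90 + (d(1, -1) + V(2, 6))²) = -121*(90 + (10 + 7)²) = -121*(90 + 17²) = -121*(90 + 289) = -121*379 = -45859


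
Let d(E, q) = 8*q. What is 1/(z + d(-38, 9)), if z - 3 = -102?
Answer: -1/27 ≈ -0.037037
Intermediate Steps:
z = -99 (z = 3 - 102 = -99)
1/(z + d(-38, 9)) = 1/(-99 + 8*9) = 1/(-99 + 72) = 1/(-27) = -1/27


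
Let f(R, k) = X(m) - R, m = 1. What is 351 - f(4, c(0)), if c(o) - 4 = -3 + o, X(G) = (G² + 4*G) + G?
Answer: 349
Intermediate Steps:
X(G) = G² + 5*G
c(o) = 1 + o (c(o) = 4 + (-3 + o) = 1 + o)
f(R, k) = 6 - R (f(R, k) = 1*(5 + 1) - R = 1*6 - R = 6 - R)
351 - f(4, c(0)) = 351 - (6 - 1*4) = 351 - (6 - 4) = 351 - 1*2 = 351 - 2 = 349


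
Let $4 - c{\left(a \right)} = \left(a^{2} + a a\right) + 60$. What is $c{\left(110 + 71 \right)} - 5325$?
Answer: $-70903$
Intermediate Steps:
$c{\left(a \right)} = -56 - 2 a^{2}$ ($c{\left(a \right)} = 4 - \left(\left(a^{2} + a a\right) + 60\right) = 4 - \left(\left(a^{2} + a^{2}\right) + 60\right) = 4 - \left(2 a^{2} + 60\right) = 4 - \left(60 + 2 a^{2}\right) = -56 - 2 a^{2}$)
$c{\left(110 + 71 \right)} - 5325 = \left(-56 - 2 \left(110 + 71\right)^{2}\right) - 5325 = \left(-56 - 2 \cdot 181^{2}\right) - 5325 = \left(-56 - 65522\right) - 5325 = -65578 - 5325 = -70903$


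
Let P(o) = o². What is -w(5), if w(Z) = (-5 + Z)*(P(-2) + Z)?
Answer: 0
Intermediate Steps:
w(Z) = (-5 + Z)*(4 + Z) (w(Z) = (-5 + Z)*((-2)² + Z) = (-5 + Z)*(4 + Z))
-w(5) = -(-20 + 5² - 1*5) = -(-20 + 25 - 5) = -1*0 = 0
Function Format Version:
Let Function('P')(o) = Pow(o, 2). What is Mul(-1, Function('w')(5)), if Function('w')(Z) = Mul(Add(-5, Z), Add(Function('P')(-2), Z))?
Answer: 0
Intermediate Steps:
Function('w')(Z) = Mul(Add(-5, Z), Add(4, Z)) (Function('w')(Z) = Mul(Add(-5, Z), Add(Pow(-2, 2), Z)) = Mul(Add(-5, Z), Add(4, Z)))
Mul(-1, Function('w')(5)) = Mul(-1, Add(-20, Pow(5, 2), Mul(-1, 5))) = Mul(-1, Add(-20, 25, -5)) = Mul(-1, 0) = 0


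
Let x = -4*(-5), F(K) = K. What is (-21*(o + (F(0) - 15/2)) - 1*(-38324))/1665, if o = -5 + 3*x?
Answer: 74653/3330 ≈ 22.418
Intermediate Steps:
x = 20
o = 55 (o = -5 + 3*20 = -5 + 60 = 55)
(-21*(o + (F(0) - 15/2)) - 1*(-38324))/1665 = (-21*(55 + (0 - 15/2)) - 1*(-38324))/1665 = (-21*(55 + (0 - 15/2)) + 38324)*(1/1665) = (-21*(55 - 15/2) + 38324)*(1/1665) = (-21*95/2 + 38324)*(1/1665) = (-1995/2 + 38324)*(1/1665) = (74653/2)*(1/1665) = 74653/3330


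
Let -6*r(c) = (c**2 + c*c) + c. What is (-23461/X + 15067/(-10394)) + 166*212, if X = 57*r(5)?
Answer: 382717964413/10861730 ≈ 35235.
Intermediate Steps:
r(c) = -c**2/3 - c/6 (r(c) = -((c**2 + c*c) + c)/6 = -((c**2 + c**2) + c)/6 = -(2*c**2 + c)/6 = -(c + 2*c**2)/6 = -c**2/3 - c/6)
X = -1045/2 (X = 57*(-1/6*5*(1 + 2*5)) = 57*(-1/6*5*(1 + 10)) = 57*(-1/6*5*11) = 57*(-55/6) = -1045/2 ≈ -522.50)
(-23461/X + 15067/(-10394)) + 166*212 = (-23461/(-1045/2) + 15067/(-10394)) + 166*212 = (-23461*(-2/1045) + 15067*(-1/10394)) + 35192 = (46922/1045 - 15067/10394) + 35192 = 471962253/10861730 + 35192 = 382717964413/10861730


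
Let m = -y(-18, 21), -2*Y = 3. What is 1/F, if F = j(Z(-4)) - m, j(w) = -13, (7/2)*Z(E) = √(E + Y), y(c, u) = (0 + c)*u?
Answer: -1/391 ≈ -0.0025575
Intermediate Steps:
Y = -3/2 (Y = -½*3 = -3/2 ≈ -1.5000)
y(c, u) = c*u
Z(E) = 2*√(-3/2 + E)/7 (Z(E) = 2*√(E - 3/2)/7 = 2*√(-3/2 + E)/7)
m = 378 (m = -(-18)*21 = -1*(-378) = 378)
F = -391 (F = -13 - 1*378 = -13 - 378 = -391)
1/F = 1/(-391) = -1/391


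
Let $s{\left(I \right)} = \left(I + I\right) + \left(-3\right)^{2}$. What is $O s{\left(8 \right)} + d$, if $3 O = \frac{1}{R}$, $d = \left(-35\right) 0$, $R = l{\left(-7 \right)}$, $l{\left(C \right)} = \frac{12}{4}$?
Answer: $\frac{25}{9} \approx 2.7778$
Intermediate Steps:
$s{\left(I \right)} = 9 + 2 I$ ($s{\left(I \right)} = 2 I + 9 = 9 + 2 I$)
$l{\left(C \right)} = 3$ ($l{\left(C \right)} = 12 \cdot \frac{1}{4} = 3$)
$R = 3$
$d = 0$
$O = \frac{1}{9}$ ($O = \frac{1}{3 \cdot 3} = \frac{1}{3} \cdot \frac{1}{3} = \frac{1}{9} \approx 0.11111$)
$O s{\left(8 \right)} + d = \frac{9 + 2 \cdot 8}{9} + 0 = \frac{9 + 16}{9} + 0 = \frac{1}{9} \cdot 25 + 0 = \frac{25}{9} + 0 = \frac{25}{9}$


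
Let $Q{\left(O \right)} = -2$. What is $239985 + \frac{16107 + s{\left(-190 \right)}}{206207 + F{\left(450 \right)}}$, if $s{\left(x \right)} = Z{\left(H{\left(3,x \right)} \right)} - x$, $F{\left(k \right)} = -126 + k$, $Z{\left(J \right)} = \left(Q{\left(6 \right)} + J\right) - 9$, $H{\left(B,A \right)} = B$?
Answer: $\frac{3812642948}{15887} \approx 2.3999 \cdot 10^{5}$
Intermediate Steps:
$Z{\left(J \right)} = -11 + J$ ($Z{\left(J \right)} = \left(-2 + J\right) - 9 = -11 + J$)
$s{\left(x \right)} = -8 - x$ ($s{\left(x \right)} = \left(-11 + 3\right) - x = -8 - x$)
$239985 + \frac{16107 + s{\left(-190 \right)}}{206207 + F{\left(450 \right)}} = 239985 + \frac{16107 - -182}{206207 + \left(-126 + 450\right)} = 239985 + \frac{16107 + \left(-8 + 190\right)}{206207 + 324} = 239985 + \frac{16107 + 182}{206531} = 239985 + 16289 \cdot \frac{1}{206531} = 239985 + \frac{1253}{15887} = \frac{3812642948}{15887}$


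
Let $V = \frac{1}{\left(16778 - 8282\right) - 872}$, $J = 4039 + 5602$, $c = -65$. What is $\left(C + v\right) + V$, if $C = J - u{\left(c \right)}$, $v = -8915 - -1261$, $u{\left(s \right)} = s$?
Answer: $\frac{15644449}{7624} \approx 2052.0$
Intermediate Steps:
$J = 9641$
$v = -7654$ ($v = -8915 + 1261 = -7654$)
$V = \frac{1}{7624}$ ($V = \frac{1}{\left(16778 - 8282\right) - 872} = \frac{1}{8496 - 872} = \frac{1}{7624} \approx 0.00013116$)
$C = 9706$ ($C = 9641 - -65 = 9641 + 65 = 9706$)
$\left(C + v\right) + V = \left(9706 - 7654\right) + \frac{1}{7624} = 2052 + \frac{1}{7624} = \frac{15644449}{7624}$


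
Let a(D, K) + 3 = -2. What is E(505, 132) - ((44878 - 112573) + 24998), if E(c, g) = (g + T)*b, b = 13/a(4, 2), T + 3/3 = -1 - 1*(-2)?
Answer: 211769/5 ≈ 42354.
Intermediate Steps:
a(D, K) = -5 (a(D, K) = -3 - 2 = -5)
T = 0 (T = -1 + (-1 - 1*(-2)) = -1 + (-1 + 2) = -1 + 1 = 0)
b = -13/5 (b = 13/(-5) = 13*(-1/5) = -13/5 ≈ -2.6000)
E(c, g) = -13*g/5 (E(c, g) = (g + 0)*(-13/5) = g*(-13/5) = -13*g/5)
E(505, 132) - ((44878 - 112573) + 24998) = -13/5*132 - ((44878 - 112573) + 24998) = -1716/5 - (-67695 + 24998) = -1716/5 - 1*(-42697) = -1716/5 + 42697 = 211769/5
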